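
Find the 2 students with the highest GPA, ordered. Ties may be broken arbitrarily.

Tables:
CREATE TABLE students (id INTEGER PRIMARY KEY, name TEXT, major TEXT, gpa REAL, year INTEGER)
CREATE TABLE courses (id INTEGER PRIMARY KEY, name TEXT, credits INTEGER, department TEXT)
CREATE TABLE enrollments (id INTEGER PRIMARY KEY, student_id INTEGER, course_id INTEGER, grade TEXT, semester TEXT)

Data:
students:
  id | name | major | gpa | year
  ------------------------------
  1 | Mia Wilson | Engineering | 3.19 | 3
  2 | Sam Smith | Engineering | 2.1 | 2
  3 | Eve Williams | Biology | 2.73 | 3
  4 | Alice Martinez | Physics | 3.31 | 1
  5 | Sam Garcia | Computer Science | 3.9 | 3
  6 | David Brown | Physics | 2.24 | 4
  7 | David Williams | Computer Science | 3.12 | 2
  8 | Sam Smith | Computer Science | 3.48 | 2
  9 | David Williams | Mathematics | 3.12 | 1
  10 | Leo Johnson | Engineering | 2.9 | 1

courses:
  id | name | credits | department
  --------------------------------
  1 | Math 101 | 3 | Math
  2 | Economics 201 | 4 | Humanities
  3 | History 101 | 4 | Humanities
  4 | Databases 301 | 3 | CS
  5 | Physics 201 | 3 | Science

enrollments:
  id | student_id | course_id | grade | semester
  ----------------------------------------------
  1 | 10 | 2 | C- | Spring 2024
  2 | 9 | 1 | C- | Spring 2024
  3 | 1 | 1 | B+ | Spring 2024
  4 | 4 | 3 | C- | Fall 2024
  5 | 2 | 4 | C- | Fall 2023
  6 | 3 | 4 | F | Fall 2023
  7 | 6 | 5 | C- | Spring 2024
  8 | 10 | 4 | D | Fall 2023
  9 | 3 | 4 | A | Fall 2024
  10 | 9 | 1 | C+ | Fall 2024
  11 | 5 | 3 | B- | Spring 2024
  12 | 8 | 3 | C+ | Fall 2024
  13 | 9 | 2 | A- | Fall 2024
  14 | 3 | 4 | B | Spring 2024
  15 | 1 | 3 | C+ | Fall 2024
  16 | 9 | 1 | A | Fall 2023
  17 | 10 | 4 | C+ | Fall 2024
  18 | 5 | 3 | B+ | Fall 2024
SELECT name, gpa FROM students ORDER BY gpa DESC LIMIT 2

Execution result:
name | gpa
Sam Garcia | 3.90
Sam Smith | 3.48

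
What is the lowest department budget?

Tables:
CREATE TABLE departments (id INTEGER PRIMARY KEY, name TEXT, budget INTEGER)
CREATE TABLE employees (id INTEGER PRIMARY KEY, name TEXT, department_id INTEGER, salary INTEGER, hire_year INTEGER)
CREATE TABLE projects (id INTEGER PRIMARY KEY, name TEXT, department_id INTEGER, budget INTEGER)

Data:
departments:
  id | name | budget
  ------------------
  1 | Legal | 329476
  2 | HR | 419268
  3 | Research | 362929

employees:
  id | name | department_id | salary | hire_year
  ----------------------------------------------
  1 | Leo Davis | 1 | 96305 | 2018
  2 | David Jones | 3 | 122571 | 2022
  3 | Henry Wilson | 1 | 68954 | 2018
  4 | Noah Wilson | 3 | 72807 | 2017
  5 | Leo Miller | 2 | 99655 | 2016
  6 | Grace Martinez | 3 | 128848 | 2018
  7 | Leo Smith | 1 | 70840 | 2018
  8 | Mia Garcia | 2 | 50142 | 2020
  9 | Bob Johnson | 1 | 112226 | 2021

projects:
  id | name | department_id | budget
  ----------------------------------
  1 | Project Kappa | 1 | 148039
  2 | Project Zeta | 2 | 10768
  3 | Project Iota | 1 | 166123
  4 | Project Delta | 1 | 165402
SELECT MIN(budget) FROM departments

Execution result:
329476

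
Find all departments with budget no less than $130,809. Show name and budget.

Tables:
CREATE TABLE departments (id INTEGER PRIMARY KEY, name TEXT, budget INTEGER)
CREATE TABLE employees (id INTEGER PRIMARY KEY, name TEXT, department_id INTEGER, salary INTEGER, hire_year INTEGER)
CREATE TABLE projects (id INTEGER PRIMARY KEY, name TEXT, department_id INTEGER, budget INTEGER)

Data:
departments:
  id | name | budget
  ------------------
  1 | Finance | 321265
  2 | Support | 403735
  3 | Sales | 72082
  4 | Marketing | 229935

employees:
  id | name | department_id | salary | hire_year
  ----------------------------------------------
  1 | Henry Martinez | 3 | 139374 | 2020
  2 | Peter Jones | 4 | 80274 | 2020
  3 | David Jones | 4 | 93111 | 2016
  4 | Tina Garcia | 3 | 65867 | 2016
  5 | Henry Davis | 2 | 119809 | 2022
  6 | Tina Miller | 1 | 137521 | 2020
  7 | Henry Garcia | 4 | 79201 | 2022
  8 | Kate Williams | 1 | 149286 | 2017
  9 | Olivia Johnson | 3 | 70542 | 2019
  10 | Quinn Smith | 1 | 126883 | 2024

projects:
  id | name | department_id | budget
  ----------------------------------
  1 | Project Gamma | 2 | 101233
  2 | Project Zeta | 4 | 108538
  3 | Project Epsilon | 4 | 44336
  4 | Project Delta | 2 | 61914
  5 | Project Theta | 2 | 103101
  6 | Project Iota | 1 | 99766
SELECT name, budget FROM departments WHERE budget >= 130809

Execution result:
name | budget
Finance | 321265
Support | 403735
Marketing | 229935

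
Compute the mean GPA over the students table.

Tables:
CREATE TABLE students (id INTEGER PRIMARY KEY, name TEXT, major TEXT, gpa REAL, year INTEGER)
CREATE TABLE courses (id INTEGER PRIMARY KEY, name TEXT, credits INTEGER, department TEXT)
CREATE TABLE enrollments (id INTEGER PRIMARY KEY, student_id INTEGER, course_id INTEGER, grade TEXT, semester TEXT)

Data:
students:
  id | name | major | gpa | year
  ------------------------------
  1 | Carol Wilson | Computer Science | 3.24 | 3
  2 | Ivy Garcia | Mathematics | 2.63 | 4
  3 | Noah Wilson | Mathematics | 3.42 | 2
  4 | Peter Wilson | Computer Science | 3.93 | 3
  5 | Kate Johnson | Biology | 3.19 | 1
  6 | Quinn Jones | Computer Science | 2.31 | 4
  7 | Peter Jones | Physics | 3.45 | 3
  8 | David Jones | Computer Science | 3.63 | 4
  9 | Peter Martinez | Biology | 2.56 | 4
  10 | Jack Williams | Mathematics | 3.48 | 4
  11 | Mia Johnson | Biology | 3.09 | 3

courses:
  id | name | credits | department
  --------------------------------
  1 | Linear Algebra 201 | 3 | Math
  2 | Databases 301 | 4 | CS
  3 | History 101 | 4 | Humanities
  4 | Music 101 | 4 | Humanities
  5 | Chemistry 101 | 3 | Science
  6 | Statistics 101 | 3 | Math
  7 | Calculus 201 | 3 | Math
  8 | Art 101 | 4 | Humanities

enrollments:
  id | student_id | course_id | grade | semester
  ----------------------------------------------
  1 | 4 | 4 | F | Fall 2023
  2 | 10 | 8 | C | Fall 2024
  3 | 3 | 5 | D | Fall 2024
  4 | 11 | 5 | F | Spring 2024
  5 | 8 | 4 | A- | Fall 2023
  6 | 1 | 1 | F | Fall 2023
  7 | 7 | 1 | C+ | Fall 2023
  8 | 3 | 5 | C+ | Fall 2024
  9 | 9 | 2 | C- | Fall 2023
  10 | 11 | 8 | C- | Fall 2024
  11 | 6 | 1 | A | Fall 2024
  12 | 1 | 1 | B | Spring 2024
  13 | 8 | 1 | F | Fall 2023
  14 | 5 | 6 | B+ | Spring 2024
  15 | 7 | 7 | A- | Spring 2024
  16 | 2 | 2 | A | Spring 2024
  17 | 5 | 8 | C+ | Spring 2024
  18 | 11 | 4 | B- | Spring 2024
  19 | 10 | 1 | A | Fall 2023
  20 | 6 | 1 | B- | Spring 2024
SELECT AVG(gpa) FROM students

Execution result:
3.18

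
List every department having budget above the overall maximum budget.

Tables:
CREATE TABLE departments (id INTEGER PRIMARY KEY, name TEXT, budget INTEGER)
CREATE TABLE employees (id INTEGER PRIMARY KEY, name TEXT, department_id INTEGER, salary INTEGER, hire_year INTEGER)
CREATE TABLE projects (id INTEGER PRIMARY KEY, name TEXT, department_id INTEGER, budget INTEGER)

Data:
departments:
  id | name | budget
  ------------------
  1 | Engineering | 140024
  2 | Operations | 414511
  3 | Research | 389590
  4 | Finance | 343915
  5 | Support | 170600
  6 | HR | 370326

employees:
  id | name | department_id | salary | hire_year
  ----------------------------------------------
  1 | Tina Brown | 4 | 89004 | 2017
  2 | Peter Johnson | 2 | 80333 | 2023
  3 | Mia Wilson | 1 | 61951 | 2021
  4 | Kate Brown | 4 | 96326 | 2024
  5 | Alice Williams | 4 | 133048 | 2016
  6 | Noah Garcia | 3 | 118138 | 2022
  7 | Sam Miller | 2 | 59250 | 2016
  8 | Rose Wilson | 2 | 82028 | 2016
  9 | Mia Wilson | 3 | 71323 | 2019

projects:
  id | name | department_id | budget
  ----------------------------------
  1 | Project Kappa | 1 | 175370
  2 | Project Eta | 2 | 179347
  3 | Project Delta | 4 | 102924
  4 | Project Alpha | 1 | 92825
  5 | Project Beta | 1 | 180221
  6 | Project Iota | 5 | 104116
SELECT name, budget FROM departments WHERE budget > (SELECT MAX(budget) FROM departments)

Execution result:
(no rows)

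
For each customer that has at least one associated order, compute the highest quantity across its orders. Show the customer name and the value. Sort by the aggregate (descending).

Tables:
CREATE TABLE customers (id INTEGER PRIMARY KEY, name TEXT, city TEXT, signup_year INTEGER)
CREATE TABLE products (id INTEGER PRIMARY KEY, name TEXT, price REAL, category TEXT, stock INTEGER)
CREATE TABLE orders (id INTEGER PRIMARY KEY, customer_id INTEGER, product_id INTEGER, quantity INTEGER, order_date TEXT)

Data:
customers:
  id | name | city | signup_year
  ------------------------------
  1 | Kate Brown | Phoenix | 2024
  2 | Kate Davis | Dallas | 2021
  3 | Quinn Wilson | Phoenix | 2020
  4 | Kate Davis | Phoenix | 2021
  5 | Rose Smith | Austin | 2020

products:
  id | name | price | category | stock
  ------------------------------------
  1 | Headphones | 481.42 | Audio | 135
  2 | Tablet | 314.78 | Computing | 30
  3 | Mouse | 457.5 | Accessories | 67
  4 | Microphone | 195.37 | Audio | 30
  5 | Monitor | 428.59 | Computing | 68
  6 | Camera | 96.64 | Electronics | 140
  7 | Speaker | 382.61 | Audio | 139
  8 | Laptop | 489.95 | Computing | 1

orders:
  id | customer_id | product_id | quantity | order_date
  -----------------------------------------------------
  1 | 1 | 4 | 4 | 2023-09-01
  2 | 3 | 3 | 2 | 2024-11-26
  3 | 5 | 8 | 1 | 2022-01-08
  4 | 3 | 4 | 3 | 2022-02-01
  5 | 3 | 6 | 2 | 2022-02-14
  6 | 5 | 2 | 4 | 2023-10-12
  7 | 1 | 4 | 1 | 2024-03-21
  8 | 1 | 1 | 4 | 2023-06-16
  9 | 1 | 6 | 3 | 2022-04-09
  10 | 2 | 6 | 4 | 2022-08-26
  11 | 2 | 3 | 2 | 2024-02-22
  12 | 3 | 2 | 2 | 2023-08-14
SELECT p.name, MAX(c.quantity) AS max_quantity FROM orders c JOIN customers p ON c.customer_id = p.id GROUP BY p.id, p.name ORDER BY max_quantity DESC

Execution result:
name | max_quantity
Kate Brown | 4
Kate Davis | 4
Rose Smith | 4
Quinn Wilson | 3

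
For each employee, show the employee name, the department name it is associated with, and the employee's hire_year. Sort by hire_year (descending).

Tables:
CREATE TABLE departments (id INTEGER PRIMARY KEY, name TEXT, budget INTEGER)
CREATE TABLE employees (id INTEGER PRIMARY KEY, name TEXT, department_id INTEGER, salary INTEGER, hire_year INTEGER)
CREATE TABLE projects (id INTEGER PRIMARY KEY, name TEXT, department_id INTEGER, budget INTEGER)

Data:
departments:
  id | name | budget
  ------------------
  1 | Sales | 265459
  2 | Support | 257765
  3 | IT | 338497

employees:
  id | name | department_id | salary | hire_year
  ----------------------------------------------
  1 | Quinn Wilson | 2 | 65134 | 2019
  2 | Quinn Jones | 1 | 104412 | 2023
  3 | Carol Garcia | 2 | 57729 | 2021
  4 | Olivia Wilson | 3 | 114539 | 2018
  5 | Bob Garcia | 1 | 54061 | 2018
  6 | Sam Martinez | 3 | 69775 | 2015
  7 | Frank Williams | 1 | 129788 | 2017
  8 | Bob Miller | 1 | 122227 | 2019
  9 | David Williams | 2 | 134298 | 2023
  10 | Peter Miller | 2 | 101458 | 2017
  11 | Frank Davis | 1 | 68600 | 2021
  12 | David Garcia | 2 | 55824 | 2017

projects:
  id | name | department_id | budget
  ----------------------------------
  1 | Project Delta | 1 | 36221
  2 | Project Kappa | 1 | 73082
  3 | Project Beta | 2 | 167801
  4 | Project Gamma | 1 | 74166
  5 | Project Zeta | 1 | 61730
SELECT c.name, p.name AS department, c.hire_year FROM employees c JOIN departments p ON c.department_id = p.id ORDER BY c.hire_year DESC

Execution result:
name | department | hire_year
Quinn Jones | Sales | 2023
David Williams | Support | 2023
Carol Garcia | Support | 2021
Frank Davis | Sales | 2021
Quinn Wilson | Support | 2019
Bob Miller | Sales | 2019
Olivia Wilson | IT | 2018
Bob Garcia | Sales | 2018
Frank Williams | Sales | 2017
Peter Miller | Support | 2017
David Garcia | Support | 2017
Sam Martinez | IT | 2015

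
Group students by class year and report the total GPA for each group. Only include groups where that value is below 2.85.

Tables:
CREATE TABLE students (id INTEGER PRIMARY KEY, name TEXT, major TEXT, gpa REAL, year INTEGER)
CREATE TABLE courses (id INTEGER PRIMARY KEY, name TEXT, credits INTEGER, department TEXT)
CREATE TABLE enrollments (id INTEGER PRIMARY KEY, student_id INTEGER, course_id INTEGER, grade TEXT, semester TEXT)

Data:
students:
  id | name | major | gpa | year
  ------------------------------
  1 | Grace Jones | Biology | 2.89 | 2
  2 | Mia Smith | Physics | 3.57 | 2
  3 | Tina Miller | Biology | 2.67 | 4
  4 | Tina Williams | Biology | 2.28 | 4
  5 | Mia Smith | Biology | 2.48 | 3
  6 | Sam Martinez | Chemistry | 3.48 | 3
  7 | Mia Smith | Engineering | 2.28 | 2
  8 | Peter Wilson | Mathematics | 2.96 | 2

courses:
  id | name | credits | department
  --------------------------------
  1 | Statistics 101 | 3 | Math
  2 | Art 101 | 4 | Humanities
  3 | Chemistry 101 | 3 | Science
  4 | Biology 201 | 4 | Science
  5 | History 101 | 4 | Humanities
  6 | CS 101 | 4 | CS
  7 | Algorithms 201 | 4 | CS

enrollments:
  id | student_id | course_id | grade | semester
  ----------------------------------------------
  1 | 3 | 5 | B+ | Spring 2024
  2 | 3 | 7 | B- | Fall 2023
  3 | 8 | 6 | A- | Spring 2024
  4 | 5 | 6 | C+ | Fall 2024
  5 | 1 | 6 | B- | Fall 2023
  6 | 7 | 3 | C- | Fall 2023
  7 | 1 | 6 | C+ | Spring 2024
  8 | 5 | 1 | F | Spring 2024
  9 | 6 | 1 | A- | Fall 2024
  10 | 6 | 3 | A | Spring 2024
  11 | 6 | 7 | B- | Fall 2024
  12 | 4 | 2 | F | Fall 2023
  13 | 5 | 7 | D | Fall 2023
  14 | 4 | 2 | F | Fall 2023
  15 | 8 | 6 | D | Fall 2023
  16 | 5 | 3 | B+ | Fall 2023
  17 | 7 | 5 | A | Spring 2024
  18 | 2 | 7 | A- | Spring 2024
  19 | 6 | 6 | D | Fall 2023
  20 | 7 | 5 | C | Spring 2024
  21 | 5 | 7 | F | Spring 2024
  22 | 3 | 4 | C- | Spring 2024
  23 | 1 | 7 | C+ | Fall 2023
SELECT year, SUM(gpa) AS sum_gpa FROM students GROUP BY year HAVING SUM(gpa) < 2.85

Execution result:
(no rows)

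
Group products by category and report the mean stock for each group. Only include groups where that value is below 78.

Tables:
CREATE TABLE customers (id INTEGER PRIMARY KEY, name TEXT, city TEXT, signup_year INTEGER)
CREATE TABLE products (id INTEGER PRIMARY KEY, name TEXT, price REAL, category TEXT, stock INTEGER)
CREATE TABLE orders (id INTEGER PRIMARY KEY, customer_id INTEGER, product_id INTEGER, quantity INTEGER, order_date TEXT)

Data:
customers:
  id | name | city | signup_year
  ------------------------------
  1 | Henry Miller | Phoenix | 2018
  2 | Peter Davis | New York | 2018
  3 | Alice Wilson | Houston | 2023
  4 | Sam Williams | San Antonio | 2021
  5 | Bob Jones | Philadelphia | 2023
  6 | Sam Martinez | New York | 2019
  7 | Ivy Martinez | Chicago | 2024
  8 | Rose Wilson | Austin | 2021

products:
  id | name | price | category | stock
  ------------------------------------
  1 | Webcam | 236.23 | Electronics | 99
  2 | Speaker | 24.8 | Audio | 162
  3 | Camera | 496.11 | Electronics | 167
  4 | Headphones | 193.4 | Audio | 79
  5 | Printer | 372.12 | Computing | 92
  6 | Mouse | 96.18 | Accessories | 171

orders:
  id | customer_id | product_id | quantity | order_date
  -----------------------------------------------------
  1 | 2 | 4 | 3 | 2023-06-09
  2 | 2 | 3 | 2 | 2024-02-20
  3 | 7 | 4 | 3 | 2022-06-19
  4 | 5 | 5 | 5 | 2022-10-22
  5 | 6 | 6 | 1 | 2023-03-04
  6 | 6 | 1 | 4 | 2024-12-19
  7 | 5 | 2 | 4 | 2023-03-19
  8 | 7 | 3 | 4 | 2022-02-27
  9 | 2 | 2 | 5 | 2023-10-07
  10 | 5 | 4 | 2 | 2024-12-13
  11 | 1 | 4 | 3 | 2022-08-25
SELECT category, AVG(stock) AS avg_stock FROM products GROUP BY category HAVING AVG(stock) < 78

Execution result:
(no rows)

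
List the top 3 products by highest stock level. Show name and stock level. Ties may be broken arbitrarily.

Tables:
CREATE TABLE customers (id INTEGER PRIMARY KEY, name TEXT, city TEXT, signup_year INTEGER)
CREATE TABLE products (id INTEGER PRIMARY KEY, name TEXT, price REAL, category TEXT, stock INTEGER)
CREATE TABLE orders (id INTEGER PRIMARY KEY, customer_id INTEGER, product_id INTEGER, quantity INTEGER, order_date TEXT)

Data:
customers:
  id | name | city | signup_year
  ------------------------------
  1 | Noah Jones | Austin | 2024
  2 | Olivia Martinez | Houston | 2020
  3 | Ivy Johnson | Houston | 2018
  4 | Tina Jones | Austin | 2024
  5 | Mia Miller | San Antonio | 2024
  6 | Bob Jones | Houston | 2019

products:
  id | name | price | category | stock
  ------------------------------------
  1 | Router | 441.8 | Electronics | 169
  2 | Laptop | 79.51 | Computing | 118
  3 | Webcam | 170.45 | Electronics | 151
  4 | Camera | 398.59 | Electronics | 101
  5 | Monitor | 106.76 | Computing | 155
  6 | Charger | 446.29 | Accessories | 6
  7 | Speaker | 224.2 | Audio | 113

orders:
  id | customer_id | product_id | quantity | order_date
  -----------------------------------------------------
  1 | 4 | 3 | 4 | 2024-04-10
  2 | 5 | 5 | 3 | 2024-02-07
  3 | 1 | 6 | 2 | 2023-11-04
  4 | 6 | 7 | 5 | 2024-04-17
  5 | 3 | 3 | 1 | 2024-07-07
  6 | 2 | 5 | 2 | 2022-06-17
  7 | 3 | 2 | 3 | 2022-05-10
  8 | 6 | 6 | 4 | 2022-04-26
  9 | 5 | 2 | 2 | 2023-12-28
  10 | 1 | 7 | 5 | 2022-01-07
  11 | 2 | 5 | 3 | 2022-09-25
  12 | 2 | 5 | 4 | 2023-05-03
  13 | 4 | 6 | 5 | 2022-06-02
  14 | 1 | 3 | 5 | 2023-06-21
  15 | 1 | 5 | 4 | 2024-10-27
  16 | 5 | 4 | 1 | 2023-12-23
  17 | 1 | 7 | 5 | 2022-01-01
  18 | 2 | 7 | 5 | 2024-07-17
SELECT name, stock FROM products ORDER BY stock DESC LIMIT 3

Execution result:
name | stock
Router | 169
Monitor | 155
Webcam | 151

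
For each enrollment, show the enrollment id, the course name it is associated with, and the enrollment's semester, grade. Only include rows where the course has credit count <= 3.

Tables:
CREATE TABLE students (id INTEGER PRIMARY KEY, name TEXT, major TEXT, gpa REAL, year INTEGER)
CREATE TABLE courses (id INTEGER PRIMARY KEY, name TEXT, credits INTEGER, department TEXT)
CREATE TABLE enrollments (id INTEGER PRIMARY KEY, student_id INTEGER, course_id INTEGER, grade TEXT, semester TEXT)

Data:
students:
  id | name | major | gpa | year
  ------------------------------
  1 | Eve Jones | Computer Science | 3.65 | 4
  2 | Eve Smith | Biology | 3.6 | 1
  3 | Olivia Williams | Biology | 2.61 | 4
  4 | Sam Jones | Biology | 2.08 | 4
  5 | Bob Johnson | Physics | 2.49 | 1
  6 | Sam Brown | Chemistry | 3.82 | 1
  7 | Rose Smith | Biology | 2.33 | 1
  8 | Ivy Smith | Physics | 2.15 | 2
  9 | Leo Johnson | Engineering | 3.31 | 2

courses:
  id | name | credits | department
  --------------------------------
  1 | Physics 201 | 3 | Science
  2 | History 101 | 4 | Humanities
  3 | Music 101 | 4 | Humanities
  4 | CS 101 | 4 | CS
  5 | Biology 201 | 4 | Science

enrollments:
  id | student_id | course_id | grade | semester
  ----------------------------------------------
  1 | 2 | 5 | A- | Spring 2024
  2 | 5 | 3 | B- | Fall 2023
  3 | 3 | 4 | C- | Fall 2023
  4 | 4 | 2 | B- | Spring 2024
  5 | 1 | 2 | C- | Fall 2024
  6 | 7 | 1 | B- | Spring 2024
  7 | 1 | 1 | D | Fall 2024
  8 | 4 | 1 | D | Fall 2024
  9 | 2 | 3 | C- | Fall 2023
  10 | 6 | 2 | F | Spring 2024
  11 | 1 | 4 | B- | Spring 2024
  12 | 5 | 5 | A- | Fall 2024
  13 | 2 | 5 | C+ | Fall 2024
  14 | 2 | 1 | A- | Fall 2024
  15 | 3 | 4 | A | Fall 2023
SELECT c.id, p.name AS course, c.semester, c.grade FROM enrollments c JOIN courses p ON c.course_id = p.id WHERE p.credits <= 3

Execution result:
id | course | semester | grade
6 | Physics 201 | Spring 2024 | B-
7 | Physics 201 | Fall 2024 | D
8 | Physics 201 | Fall 2024 | D
14 | Physics 201 | Fall 2024 | A-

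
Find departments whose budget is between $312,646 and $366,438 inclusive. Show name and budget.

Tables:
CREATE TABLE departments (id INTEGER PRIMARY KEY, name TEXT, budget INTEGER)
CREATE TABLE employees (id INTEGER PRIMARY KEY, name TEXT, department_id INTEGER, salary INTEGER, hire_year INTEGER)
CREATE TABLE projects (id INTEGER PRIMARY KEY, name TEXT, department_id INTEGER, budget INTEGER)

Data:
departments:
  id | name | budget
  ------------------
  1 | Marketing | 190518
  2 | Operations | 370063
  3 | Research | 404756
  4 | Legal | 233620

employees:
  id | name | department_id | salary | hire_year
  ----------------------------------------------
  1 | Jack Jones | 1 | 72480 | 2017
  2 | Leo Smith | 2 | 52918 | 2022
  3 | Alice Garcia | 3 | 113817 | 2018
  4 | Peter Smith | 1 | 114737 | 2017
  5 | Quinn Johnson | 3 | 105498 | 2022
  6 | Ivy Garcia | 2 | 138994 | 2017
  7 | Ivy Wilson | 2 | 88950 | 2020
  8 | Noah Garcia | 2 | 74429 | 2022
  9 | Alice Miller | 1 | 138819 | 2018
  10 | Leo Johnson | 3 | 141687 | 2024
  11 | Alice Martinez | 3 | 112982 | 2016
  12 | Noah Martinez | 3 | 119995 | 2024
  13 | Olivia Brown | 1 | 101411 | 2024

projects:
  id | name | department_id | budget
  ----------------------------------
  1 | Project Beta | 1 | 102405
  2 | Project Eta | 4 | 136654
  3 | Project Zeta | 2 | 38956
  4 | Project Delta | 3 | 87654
SELECT name, budget FROM departments WHERE budget BETWEEN 312646 AND 366438

Execution result:
(no rows)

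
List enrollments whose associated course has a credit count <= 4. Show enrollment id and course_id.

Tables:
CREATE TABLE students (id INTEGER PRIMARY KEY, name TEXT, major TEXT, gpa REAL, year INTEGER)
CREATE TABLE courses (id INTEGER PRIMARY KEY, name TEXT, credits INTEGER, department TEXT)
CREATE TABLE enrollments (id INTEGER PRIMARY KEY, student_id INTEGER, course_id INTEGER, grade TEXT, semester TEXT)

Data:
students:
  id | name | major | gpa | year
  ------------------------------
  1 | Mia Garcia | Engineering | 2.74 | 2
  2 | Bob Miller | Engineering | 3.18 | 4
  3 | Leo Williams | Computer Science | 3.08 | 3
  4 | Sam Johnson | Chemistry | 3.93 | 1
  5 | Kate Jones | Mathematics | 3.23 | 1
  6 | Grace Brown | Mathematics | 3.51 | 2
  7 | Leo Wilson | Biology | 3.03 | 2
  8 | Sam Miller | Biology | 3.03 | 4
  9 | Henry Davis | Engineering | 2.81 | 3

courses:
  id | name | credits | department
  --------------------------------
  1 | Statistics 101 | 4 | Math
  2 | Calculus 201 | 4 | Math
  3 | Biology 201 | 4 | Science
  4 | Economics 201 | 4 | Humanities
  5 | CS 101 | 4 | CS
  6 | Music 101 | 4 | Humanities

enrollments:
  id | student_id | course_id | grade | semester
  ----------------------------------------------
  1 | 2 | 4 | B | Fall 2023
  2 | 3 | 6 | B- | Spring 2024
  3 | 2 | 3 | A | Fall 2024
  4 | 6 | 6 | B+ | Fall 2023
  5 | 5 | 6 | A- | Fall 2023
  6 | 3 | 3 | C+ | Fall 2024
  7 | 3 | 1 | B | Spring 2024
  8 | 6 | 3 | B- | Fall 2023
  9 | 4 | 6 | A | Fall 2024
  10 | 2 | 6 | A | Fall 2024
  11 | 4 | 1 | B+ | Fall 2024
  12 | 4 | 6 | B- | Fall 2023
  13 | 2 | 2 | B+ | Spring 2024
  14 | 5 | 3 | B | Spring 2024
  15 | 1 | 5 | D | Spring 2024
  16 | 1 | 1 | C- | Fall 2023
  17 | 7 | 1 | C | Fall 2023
SELECT id, course_id FROM enrollments WHERE course_id IN (SELECT id FROM courses WHERE credits <= 4)

Execution result:
id | course_id
1 | 4
2 | 6
3 | 3
4 | 6
5 | 6
6 | 3
7 | 1
8 | 3
9 | 6
10 | 6
11 | 1
12 | 6
13 | 2
14 | 3
15 | 5
16 | 1
17 | 1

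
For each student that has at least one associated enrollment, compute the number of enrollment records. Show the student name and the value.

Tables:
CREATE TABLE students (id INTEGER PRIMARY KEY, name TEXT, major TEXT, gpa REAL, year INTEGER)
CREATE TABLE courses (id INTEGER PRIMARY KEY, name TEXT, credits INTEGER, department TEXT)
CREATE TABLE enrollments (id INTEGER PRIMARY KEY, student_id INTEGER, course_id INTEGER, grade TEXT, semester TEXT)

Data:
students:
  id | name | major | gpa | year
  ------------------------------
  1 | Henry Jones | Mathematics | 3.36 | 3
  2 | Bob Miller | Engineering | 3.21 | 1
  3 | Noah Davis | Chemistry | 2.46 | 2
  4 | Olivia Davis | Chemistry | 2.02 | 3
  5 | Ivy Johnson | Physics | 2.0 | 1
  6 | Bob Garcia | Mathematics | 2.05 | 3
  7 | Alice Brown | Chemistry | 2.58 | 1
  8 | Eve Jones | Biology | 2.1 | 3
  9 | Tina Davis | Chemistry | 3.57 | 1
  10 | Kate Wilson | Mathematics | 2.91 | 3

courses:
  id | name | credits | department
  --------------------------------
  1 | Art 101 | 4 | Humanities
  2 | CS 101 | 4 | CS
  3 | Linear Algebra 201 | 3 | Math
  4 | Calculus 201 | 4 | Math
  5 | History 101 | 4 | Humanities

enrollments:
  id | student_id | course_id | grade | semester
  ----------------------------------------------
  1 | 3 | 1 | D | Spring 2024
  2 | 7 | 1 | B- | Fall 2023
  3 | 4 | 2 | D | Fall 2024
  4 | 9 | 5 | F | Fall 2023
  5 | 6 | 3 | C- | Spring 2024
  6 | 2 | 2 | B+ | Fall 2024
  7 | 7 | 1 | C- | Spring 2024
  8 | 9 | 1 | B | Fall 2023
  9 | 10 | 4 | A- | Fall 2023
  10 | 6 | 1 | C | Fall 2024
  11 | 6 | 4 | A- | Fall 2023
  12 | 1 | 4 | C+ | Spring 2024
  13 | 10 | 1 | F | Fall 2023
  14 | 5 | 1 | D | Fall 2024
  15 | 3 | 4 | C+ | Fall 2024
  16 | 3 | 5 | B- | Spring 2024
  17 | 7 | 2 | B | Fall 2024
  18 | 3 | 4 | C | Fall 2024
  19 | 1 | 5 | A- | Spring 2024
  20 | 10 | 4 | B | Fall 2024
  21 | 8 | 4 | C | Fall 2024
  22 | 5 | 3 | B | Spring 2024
SELECT p.name, COUNT(*) AS n FROM enrollments c JOIN students p ON c.student_id = p.id GROUP BY p.id, p.name

Execution result:
name | n
Henry Jones | 2
Bob Miller | 1
Noah Davis | 4
Olivia Davis | 1
Ivy Johnson | 2
Bob Garcia | 3
Alice Brown | 3
Eve Jones | 1
Tina Davis | 2
Kate Wilson | 3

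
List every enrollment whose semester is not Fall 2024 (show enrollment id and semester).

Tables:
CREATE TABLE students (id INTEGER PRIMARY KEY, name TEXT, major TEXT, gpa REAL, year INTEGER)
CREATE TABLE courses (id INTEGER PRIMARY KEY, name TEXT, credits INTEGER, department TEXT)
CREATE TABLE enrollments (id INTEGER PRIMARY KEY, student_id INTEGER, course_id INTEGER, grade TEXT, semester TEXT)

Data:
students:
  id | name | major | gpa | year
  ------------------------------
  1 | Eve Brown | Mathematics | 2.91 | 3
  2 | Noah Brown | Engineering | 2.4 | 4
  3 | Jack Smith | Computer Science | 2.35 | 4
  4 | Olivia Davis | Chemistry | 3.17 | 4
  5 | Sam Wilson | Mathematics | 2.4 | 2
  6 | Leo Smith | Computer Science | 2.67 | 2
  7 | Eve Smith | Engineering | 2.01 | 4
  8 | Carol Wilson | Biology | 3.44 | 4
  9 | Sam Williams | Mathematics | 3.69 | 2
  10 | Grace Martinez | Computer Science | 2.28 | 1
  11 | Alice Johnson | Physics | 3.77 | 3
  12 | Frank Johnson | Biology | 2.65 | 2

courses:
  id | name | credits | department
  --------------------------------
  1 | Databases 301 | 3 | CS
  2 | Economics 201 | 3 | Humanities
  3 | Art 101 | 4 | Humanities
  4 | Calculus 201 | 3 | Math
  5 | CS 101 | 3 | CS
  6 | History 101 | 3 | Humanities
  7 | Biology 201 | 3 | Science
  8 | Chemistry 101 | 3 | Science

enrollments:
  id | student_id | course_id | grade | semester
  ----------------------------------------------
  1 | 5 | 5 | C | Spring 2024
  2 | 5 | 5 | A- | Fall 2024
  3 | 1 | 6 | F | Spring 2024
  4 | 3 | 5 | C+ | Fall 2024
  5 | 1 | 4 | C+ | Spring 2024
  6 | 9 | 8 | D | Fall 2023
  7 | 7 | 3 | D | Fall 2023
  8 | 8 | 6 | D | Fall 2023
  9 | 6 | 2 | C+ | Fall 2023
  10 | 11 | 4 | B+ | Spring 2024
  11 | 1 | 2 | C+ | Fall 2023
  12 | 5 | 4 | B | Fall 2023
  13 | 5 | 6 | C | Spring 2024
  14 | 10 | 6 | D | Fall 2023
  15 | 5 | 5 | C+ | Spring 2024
SELECT id, semester FROM enrollments WHERE semester <> 'Fall 2024'

Execution result:
id | semester
1 | Spring 2024
3 | Spring 2024
5 | Spring 2024
6 | Fall 2023
7 | Fall 2023
8 | Fall 2023
9 | Fall 2023
10 | Spring 2024
11 | Fall 2023
12 | Fall 2023
13 | Spring 2024
14 | Fall 2023
15 | Spring 2024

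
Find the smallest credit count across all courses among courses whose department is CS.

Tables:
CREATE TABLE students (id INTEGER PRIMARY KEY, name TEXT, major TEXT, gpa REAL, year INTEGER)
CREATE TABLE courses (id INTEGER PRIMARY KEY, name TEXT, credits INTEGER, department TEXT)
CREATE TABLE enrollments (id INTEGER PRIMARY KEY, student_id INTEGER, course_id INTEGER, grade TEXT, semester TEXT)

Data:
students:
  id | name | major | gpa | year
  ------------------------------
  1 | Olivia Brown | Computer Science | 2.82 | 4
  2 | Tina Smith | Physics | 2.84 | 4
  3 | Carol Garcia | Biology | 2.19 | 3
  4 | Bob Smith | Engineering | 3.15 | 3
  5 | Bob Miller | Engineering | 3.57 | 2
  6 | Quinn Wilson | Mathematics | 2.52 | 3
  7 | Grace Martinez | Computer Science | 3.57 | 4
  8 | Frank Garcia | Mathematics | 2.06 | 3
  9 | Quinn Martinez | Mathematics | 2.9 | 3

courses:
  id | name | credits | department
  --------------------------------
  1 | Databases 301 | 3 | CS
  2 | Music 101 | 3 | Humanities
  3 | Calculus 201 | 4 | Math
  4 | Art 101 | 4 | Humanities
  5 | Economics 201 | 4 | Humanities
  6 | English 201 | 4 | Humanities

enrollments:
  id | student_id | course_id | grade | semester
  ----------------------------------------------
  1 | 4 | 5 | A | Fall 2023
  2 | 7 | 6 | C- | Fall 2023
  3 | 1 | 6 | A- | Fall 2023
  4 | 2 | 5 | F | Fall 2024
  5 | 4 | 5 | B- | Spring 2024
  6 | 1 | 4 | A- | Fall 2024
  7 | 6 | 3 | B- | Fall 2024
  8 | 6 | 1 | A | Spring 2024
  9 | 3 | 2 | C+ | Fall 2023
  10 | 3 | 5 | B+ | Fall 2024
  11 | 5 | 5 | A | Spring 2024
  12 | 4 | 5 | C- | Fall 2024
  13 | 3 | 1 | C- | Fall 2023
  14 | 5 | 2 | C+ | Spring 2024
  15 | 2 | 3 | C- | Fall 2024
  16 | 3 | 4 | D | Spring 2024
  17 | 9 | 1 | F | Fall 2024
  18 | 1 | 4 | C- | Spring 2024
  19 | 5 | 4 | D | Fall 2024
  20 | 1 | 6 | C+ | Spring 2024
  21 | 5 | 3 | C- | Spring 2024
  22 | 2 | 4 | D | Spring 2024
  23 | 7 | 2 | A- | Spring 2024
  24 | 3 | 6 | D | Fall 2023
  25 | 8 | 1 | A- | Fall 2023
SELECT MIN(credits) FROM courses WHERE department = 'CS'

Execution result:
3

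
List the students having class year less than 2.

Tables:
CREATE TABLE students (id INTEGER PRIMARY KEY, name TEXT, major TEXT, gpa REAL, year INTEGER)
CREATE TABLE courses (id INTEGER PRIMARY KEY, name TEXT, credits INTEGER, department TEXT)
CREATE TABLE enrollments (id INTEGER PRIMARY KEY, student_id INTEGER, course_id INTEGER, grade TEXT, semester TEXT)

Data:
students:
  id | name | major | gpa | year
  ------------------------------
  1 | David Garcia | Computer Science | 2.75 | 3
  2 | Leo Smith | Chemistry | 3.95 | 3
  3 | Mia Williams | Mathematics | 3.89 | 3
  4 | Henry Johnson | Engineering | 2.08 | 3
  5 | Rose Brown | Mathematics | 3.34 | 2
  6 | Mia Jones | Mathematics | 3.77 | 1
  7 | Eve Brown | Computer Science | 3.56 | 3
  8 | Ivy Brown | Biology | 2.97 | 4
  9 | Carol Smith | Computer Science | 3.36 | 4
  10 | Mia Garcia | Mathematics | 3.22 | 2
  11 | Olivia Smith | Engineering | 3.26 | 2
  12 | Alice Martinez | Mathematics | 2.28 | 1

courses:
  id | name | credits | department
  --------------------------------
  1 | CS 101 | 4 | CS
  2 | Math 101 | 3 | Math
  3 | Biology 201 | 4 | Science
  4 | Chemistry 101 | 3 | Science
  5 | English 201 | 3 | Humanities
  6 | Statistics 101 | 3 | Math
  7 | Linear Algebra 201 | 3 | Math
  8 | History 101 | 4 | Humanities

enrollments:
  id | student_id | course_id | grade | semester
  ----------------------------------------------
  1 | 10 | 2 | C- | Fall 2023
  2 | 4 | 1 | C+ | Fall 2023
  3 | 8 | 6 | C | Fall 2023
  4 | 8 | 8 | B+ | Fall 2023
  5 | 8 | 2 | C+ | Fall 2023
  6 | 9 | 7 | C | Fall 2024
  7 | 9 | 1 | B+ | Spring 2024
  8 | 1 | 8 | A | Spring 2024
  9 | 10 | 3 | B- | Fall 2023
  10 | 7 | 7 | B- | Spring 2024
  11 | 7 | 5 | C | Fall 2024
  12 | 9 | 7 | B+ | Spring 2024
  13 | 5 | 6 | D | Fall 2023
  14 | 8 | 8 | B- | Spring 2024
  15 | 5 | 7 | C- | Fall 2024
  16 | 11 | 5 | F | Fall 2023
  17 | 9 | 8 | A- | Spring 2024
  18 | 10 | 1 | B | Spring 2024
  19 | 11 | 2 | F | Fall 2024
SELECT name, year FROM students WHERE year < 2

Execution result:
name | year
Mia Jones | 1
Alice Martinez | 1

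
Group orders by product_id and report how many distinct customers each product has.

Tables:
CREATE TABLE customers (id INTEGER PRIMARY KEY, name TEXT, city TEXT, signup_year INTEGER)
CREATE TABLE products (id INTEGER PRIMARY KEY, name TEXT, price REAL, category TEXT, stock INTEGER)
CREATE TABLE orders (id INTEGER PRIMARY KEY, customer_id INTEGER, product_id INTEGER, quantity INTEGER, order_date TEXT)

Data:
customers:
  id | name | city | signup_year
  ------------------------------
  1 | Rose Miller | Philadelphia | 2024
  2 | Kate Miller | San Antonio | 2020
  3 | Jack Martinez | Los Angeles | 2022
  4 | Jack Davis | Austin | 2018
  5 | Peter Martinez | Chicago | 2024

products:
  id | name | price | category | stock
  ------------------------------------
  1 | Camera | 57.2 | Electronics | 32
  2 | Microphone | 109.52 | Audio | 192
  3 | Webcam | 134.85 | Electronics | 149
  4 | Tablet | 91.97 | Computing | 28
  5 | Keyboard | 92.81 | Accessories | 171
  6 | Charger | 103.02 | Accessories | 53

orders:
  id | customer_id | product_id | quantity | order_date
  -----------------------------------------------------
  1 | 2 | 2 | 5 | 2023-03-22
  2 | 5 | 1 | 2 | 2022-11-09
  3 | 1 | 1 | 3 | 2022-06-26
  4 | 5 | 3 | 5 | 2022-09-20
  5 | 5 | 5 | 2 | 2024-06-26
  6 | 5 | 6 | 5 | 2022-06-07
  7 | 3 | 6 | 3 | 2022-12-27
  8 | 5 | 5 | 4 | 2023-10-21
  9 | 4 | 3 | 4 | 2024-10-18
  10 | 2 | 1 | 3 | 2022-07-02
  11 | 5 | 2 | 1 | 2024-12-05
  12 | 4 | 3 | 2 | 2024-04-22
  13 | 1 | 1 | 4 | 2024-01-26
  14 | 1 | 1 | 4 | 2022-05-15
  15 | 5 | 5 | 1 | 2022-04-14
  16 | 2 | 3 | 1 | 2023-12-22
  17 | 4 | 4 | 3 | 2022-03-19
SELECT product_id, COUNT(DISTINCT customer_id) AS distinct_customer_count FROM orders GROUP BY product_id

Execution result:
product_id | distinct_customer_count
1 | 3
2 | 2
3 | 3
4 | 1
5 | 1
6 | 2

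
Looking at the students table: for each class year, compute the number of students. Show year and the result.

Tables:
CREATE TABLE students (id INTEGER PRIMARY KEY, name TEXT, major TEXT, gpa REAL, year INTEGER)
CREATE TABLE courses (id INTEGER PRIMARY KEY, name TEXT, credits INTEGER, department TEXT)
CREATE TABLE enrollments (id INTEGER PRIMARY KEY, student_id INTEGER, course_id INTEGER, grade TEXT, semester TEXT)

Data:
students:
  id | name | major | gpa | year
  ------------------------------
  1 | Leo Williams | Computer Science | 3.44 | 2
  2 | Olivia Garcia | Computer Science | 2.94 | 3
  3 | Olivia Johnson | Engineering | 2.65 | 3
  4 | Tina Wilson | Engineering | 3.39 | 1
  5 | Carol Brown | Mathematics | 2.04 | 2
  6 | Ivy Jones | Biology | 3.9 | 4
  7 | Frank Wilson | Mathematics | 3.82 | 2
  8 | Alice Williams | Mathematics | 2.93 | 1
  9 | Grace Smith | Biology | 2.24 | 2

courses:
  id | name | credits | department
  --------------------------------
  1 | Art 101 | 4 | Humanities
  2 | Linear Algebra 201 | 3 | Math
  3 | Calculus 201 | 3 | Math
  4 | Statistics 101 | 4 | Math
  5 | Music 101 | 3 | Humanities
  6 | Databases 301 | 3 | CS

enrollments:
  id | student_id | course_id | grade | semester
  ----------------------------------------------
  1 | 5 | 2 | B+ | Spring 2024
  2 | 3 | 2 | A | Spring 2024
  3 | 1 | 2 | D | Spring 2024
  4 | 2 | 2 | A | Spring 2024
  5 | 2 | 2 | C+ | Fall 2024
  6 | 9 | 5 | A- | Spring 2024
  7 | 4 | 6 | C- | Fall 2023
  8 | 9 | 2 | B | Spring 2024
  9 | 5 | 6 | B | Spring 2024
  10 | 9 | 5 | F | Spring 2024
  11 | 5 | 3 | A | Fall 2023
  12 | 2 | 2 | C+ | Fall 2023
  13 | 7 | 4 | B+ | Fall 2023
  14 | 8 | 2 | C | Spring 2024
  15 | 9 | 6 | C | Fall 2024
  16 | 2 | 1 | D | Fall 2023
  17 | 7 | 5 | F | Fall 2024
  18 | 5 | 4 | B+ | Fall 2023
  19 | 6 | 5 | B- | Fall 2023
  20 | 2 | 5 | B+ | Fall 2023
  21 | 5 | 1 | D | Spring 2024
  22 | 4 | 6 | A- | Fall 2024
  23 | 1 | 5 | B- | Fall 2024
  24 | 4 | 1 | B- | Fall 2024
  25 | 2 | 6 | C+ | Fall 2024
SELECT year, COUNT(*) AS n FROM students GROUP BY year

Execution result:
year | n
1 | 2
2 | 4
3 | 2
4 | 1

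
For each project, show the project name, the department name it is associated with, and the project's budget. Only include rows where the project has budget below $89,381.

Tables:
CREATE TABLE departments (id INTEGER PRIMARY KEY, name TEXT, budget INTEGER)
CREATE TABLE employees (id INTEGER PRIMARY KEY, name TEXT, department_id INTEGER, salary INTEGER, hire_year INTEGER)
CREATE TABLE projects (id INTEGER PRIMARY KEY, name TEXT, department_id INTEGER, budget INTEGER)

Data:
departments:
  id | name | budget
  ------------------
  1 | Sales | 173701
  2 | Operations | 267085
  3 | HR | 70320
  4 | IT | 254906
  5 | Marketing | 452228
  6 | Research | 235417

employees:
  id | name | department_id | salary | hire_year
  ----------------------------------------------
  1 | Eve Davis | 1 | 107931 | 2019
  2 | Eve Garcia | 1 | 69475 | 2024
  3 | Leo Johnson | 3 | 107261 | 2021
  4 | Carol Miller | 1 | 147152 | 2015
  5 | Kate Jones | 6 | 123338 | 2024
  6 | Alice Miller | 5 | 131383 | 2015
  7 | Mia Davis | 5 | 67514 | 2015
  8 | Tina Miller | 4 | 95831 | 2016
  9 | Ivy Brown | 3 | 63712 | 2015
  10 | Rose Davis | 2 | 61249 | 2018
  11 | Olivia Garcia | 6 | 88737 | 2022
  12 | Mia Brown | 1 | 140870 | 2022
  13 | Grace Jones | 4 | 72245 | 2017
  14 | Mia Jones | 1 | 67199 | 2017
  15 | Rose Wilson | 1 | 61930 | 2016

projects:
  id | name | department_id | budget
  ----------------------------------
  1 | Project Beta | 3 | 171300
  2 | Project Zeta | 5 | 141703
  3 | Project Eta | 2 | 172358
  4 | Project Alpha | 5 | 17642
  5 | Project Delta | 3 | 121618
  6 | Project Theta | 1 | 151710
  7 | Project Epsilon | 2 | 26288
SELECT c.name, p.name AS department, c.budget FROM projects c JOIN departments p ON c.department_id = p.id WHERE c.budget < 89381

Execution result:
name | department | budget
Project Alpha | Marketing | 17642
Project Epsilon | Operations | 26288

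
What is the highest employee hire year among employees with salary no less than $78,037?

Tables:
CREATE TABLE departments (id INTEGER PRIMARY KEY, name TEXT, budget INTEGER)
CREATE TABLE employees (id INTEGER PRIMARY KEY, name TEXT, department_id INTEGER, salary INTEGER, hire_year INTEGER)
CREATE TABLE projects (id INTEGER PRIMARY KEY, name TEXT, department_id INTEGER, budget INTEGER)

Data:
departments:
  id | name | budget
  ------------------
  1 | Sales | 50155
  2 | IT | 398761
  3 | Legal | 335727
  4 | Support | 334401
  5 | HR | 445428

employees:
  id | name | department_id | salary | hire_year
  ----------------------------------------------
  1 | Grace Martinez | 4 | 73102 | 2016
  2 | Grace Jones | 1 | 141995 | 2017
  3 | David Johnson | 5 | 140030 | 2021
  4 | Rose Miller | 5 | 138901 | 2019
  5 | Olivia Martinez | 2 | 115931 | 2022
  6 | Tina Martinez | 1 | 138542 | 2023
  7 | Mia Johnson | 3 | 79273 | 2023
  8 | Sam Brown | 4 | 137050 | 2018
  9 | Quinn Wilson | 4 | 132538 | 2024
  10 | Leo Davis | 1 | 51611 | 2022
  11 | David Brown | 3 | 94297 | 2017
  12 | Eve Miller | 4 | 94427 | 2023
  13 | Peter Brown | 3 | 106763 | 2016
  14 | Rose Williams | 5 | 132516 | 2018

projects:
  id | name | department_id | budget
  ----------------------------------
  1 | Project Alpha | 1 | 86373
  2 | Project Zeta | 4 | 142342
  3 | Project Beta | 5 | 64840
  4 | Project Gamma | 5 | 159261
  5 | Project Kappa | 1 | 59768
SELECT MAX(hire_year) FROM employees WHERE salary >= 78037

Execution result:
2024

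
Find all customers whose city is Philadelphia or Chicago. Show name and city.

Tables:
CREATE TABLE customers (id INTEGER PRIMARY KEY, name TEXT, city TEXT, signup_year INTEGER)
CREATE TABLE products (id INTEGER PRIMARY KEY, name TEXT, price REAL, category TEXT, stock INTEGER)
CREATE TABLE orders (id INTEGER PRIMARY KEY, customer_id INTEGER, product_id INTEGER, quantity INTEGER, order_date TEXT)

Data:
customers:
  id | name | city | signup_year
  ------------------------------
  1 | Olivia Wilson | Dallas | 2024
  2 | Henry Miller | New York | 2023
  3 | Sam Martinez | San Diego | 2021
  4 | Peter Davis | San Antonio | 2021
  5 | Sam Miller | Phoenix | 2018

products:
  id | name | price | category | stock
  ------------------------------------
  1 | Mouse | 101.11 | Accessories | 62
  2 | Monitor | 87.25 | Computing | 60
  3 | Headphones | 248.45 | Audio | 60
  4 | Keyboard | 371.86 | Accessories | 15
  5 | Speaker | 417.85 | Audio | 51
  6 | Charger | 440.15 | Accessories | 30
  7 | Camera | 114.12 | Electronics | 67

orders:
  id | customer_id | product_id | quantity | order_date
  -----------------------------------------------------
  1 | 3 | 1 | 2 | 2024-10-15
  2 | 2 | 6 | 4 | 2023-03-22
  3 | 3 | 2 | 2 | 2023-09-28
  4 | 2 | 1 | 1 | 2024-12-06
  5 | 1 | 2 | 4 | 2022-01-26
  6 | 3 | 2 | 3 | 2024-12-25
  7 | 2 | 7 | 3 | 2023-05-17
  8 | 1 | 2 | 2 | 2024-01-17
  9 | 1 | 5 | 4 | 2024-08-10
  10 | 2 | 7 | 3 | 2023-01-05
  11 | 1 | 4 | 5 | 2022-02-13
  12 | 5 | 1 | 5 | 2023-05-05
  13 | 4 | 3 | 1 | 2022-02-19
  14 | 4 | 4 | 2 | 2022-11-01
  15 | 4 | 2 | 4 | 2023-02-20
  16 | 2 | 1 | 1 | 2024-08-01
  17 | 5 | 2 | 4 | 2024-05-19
SELECT name, city FROM customers WHERE city IN ('Philadelphia', 'Chicago')

Execution result:
(no rows)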